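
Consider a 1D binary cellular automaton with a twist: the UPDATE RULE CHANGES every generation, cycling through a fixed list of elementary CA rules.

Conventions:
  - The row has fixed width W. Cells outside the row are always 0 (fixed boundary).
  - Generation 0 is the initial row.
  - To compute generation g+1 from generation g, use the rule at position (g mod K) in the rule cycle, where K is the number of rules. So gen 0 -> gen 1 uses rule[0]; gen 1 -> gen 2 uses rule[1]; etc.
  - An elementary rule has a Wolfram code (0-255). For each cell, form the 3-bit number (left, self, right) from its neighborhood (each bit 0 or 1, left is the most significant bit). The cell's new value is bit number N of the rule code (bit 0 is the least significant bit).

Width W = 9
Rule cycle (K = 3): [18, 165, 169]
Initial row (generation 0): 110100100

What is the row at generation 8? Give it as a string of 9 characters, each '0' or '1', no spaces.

Gen 0: 110100100
Gen 1 (rule 18): 000011010
Gen 2 (rule 165): 111000110
Gen 3 (rule 169): 110010100
Gen 4 (rule 18): 001100010
Gen 5 (rule 165): 100001010
Gen 6 (rule 169): 001100100
Gen 7 (rule 18): 010011010
Gen 8 (rule 165): 010000110

Answer: 010000110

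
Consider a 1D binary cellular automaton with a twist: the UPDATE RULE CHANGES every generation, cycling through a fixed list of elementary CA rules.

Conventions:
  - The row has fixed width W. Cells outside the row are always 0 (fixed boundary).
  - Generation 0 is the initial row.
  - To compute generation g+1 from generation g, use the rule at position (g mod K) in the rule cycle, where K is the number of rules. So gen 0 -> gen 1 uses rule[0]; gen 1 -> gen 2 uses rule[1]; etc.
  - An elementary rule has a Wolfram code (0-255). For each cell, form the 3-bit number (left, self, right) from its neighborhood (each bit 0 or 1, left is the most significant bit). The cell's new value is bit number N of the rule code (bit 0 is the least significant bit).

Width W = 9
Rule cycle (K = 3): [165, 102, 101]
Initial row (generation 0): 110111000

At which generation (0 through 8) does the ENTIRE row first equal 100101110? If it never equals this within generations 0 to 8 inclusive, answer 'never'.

Answer: never

Derivation:
Gen 0: 110111000
Gen 1 (rule 165): 001010011
Gen 2 (rule 102): 011110101
Gen 3 (rule 101): 000011111
Gen 4 (rule 165): 111001110
Gen 5 (rule 102): 001010010
Gen 6 (rule 101): 101110010
Gen 7 (rule 165): 110100010
Gen 8 (rule 102): 011100110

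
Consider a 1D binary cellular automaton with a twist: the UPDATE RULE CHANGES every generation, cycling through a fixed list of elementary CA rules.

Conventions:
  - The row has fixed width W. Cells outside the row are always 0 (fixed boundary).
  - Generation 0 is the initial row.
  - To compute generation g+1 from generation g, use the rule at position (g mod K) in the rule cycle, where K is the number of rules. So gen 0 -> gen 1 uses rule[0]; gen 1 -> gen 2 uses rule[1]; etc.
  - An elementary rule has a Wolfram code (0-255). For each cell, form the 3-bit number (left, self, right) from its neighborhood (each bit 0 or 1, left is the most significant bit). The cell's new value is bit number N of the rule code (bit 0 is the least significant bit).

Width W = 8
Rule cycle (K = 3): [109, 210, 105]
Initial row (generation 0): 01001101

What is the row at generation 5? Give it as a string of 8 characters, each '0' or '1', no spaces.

Answer: 10101011

Derivation:
Gen 0: 01001101
Gen 1 (rule 109): 01001111
Gen 2 (rule 210): 10110111
Gen 3 (rule 105): 01111101
Gen 4 (rule 109): 01000111
Gen 5 (rule 210): 10101011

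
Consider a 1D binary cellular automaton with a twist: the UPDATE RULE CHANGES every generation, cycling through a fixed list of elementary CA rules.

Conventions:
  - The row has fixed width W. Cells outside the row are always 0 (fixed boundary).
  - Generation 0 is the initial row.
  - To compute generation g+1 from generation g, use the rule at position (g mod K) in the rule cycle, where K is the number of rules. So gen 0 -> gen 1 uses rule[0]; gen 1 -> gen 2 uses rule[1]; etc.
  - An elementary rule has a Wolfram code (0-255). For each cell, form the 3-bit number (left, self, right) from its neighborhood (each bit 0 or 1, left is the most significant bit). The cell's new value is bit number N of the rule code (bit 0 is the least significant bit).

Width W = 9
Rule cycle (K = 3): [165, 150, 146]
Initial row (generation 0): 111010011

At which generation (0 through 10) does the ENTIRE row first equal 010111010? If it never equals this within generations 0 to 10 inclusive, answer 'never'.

Answer: 10

Derivation:
Gen 0: 111010011
Gen 1 (rule 165): 010110000
Gen 2 (rule 150): 110001000
Gen 3 (rule 146): 001010100
Gen 4 (rule 165): 101111101
Gen 5 (rule 150): 100111001
Gen 6 (rule 146): 011010110
Gen 7 (rule 165): 000111000
Gen 8 (rule 150): 001010100
Gen 9 (rule 146): 010000010
Gen 10 (rule 165): 010111010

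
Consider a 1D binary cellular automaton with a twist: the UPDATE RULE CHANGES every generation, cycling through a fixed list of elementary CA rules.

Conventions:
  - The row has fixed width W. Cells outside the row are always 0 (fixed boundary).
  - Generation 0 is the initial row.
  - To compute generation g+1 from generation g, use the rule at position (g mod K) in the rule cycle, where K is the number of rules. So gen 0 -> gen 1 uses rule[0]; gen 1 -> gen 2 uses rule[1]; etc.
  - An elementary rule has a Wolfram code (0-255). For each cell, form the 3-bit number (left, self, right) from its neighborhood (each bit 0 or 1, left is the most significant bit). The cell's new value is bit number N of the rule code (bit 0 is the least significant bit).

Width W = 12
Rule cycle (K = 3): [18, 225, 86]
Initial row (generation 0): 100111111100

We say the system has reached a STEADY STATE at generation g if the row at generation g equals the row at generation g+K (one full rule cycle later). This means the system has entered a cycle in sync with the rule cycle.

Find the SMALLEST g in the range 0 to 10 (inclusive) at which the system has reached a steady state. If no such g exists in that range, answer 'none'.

Answer: none

Derivation:
Gen 0: 100111111100
Gen 1 (rule 18): 011000000010
Gen 2 (rule 225): 001011111000
Gen 3 (rule 86): 011000001100
Gen 4 (rule 18): 100100010010
Gen 5 (rule 225): 000001000000
Gen 6 (rule 86): 000011100000
Gen 7 (rule 18): 000100010000
Gen 8 (rule 225): 110001000111
Gen 9 (rule 86): 011011101001
Gen 10 (rule 18): 100000000110
Gen 11 (rule 225): 001111110010
Gen 12 (rule 86): 010000011111
Gen 13 (rule 18): 101000100000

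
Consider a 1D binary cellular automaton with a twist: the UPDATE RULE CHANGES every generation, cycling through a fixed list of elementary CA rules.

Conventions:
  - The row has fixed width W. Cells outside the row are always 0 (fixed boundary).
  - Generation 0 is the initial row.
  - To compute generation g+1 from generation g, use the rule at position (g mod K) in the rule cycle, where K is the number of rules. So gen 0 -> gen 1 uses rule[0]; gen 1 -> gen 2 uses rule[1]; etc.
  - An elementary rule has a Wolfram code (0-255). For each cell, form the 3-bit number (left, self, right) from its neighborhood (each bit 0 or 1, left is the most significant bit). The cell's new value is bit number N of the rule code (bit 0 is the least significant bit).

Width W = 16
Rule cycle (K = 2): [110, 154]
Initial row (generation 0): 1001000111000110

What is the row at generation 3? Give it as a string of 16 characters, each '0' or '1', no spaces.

Gen 0: 1001000111000110
Gen 1 (rule 110): 1011001101001110
Gen 2 (rule 154): 0010111000111101
Gen 3 (rule 110): 0111101001100111

Answer: 0111101001100111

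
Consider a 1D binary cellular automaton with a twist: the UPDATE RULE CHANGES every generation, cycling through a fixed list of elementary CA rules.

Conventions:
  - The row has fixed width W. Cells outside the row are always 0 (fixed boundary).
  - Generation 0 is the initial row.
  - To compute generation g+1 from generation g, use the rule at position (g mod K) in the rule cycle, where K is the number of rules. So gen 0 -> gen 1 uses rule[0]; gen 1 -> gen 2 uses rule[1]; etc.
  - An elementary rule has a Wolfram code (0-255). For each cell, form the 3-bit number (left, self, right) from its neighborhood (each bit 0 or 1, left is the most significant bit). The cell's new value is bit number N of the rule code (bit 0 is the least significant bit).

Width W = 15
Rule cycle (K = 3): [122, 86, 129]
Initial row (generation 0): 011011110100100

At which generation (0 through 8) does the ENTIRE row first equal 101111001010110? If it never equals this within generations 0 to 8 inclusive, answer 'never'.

Answer: never

Derivation:
Gen 0: 011011110100100
Gen 1 (rule 122): 111110011011010
Gen 2 (rule 86): 000011101001011
Gen 3 (rule 129): 111001000000000
Gen 4 (rule 122): 101110100000000
Gen 5 (rule 86): 100010110000000
Gen 6 (rule 129): 001000000111111
Gen 7 (rule 122): 010100001100001
Gen 8 (rule 86): 110110010110011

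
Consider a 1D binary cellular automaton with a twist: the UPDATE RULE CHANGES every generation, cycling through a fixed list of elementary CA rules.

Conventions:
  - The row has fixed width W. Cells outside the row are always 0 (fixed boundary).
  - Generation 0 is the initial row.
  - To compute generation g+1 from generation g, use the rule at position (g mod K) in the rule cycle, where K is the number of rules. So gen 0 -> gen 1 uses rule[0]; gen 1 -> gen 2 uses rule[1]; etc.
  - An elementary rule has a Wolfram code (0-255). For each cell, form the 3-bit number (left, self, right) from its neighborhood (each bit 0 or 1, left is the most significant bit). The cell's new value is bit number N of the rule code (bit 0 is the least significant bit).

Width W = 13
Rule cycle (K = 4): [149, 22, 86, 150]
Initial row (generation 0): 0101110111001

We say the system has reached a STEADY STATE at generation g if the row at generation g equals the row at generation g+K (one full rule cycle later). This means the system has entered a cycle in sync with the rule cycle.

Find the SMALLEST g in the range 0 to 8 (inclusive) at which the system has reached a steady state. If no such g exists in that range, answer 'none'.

Answer: none

Derivation:
Gen 0: 0101110111001
Gen 1 (rule 149): 0100100010101
Gen 2 (rule 22): 1111110110101
Gen 3 (rule 86): 0000010010101
Gen 4 (rule 150): 0000111110101
Gen 5 (rule 149): 1110011100101
Gen 6 (rule 22): 0001100011101
Gen 7 (rule 86): 0010110100101
Gen 8 (rule 150): 0110000111101
Gen 9 (rule 149): 0001110011001
Gen 10 (rule 22): 0010001100111
Gen 11 (rule 86): 0111010111001
Gen 12 (rule 150): 1010010010111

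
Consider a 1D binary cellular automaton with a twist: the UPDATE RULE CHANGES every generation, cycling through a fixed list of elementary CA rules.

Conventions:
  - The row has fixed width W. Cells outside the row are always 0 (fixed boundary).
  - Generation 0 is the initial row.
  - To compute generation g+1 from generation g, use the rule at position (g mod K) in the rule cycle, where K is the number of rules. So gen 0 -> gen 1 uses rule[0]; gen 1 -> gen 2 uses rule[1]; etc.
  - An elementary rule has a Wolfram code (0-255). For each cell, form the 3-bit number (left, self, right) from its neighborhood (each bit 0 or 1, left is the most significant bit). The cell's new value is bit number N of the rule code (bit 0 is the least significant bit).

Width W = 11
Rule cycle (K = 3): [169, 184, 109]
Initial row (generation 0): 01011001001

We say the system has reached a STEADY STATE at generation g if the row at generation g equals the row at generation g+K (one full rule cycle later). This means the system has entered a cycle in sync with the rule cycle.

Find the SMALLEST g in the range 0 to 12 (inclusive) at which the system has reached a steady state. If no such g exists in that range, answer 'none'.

Gen 0: 01011001001
Gen 1 (rule 169): 00110000000
Gen 2 (rule 184): 00101000000
Gen 3 (rule 109): 10111011111
Gen 4 (rule 169): 01110111110
Gen 5 (rule 184): 01101111101
Gen 6 (rule 109): 01111000111
Gen 7 (rule 169): 01110010110
Gen 8 (rule 184): 01101001101
Gen 9 (rule 109): 01111001111
Gen 10 (rule 169): 01110001110
Gen 11 (rule 184): 01101001101
Gen 12 (rule 109): 01111001111
Gen 13 (rule 169): 01110001110
Gen 14 (rule 184): 01101001101
Gen 15 (rule 109): 01111001111

Answer: 8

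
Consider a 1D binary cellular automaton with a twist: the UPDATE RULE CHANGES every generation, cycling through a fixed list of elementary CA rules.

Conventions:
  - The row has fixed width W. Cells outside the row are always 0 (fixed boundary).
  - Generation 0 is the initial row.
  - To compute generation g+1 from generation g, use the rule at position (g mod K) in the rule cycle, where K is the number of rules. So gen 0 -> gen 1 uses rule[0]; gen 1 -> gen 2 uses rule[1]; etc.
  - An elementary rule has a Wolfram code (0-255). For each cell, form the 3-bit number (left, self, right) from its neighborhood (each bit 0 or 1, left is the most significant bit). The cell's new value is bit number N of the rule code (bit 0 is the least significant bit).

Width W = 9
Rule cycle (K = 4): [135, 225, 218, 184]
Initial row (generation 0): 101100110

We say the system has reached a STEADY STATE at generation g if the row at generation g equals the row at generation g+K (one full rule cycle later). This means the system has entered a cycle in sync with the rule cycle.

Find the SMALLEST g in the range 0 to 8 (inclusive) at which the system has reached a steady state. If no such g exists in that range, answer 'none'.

Answer: none

Derivation:
Gen 0: 101100110
Gen 1 (rule 135): 100001000
Gen 2 (rule 225): 001100011
Gen 3 (rule 218): 011110111
Gen 4 (rule 184): 011101110
Gen 5 (rule 135): 101000100
Gen 6 (rule 225): 010010001
Gen 7 (rule 218): 101101010
Gen 8 (rule 184): 011010101
Gen 9 (rule 135): 100010101
Gen 10 (rule 225): 001001010
Gen 11 (rule 218): 010110001
Gen 12 (rule 184): 001101000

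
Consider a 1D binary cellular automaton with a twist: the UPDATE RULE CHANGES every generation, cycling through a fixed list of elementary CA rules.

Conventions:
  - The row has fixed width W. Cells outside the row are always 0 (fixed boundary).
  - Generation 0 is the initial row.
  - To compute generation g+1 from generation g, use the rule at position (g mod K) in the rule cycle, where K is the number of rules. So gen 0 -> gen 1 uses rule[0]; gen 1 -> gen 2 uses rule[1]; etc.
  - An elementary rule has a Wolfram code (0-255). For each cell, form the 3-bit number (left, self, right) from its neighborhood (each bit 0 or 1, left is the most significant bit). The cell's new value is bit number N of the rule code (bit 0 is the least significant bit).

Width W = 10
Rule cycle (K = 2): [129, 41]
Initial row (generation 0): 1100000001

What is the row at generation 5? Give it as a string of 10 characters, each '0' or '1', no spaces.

Gen 0: 1100000001
Gen 1 (rule 129): 0001111100
Gen 2 (rule 41): 1101000001
Gen 3 (rule 129): 0000011100
Gen 4 (rule 41): 1111010001
Gen 5 (rule 129): 0110000100

Answer: 0110000100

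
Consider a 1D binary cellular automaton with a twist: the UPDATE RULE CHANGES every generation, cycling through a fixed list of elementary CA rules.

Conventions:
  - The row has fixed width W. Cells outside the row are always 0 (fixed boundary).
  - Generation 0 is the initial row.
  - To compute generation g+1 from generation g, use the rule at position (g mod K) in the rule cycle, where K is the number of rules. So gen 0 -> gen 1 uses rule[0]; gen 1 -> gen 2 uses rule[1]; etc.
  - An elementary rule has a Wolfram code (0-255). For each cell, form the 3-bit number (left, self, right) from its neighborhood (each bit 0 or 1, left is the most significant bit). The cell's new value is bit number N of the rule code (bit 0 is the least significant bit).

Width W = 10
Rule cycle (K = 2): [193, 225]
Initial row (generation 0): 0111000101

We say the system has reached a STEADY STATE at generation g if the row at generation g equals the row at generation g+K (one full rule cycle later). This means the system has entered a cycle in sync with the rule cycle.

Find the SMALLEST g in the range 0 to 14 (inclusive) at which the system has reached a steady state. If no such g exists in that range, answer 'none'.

Gen 0: 0111000101
Gen 1 (rule 193): 0011010000
Gen 2 (rule 225): 1001100111
Gen 3 (rule 193): 0000100011
Gen 4 (rule 225): 1110001001
Gen 5 (rule 193): 0110100000
Gen 6 (rule 225): 0011001111
Gen 7 (rule 193): 1001000111
Gen 8 (rule 225): 0000010011
Gen 9 (rule 193): 1111000001
Gen 10 (rule 225): 0111011100
Gen 11 (rule 193): 0011001101
Gen 12 (rule 225): 1001000110
Gen 13 (rule 193): 0000010010
Gen 14 (rule 225): 1111000000
Gen 15 (rule 193): 0111011111
Gen 16 (rule 225): 0011101111

Answer: none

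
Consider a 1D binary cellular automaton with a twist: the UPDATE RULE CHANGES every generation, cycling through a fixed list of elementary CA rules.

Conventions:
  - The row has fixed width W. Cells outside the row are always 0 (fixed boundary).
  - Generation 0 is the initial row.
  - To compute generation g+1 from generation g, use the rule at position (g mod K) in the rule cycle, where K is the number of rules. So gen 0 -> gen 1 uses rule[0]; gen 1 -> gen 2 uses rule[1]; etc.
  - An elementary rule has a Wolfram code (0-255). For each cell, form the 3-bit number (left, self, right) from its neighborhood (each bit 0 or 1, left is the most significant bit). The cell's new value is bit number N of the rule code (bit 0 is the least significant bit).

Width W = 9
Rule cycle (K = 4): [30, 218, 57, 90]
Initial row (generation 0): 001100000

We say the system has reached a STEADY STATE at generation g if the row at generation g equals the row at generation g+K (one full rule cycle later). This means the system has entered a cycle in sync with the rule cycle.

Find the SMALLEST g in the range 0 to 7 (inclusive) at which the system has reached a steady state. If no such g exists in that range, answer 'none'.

Answer: none

Derivation:
Gen 0: 001100000
Gen 1 (rule 30): 011010000
Gen 2 (rule 218): 111001000
Gen 3 (rule 57): 100100111
Gen 4 (rule 90): 011011101
Gen 5 (rule 30): 110010001
Gen 6 (rule 218): 111101010
Gen 7 (rule 57): 100010101
Gen 8 (rule 90): 010100000
Gen 9 (rule 30): 110110000
Gen 10 (rule 218): 110111000
Gen 11 (rule 57): 101100111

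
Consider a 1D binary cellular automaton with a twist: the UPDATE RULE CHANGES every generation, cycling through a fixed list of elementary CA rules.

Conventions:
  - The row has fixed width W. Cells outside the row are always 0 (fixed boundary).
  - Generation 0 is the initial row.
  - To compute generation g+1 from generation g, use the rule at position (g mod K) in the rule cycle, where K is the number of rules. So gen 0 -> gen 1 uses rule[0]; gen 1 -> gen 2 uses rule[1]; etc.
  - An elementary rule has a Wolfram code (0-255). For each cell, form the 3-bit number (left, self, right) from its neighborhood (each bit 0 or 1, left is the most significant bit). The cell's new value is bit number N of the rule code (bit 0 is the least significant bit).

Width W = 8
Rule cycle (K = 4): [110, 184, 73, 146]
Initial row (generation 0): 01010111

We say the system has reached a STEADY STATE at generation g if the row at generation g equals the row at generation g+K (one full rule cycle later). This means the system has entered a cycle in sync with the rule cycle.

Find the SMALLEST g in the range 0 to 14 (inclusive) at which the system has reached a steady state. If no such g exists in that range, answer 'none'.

Answer: 2

Derivation:
Gen 0: 01010111
Gen 1 (rule 110): 11111101
Gen 2 (rule 184): 11111010
Gen 3 (rule 73): 10001000
Gen 4 (rule 146): 01010100
Gen 5 (rule 110): 11111100
Gen 6 (rule 184): 11111010
Gen 7 (rule 73): 10001000
Gen 8 (rule 146): 01010100
Gen 9 (rule 110): 11111100
Gen 10 (rule 184): 11111010
Gen 11 (rule 73): 10001000
Gen 12 (rule 146): 01010100
Gen 13 (rule 110): 11111100
Gen 14 (rule 184): 11111010
Gen 15 (rule 73): 10001000
Gen 16 (rule 146): 01010100
Gen 17 (rule 110): 11111100
Gen 18 (rule 184): 11111010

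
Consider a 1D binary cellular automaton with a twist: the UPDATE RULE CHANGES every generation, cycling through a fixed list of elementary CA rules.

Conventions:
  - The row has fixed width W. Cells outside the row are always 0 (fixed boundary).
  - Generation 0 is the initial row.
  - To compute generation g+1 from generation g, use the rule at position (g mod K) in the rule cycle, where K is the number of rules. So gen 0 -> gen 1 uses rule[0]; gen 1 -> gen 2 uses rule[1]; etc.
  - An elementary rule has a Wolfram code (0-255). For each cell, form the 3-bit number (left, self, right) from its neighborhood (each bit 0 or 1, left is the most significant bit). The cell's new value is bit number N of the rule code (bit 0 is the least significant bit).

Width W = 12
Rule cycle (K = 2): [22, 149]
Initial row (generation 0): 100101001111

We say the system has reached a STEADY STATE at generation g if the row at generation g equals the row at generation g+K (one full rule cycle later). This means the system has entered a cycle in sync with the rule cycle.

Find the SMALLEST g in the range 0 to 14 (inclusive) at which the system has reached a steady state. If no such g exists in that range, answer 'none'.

Gen 0: 100101001111
Gen 1 (rule 22): 111101110000
Gen 2 (rule 149): 011000101111
Gen 3 (rule 22): 100101100000
Gen 4 (rule 149): 110100011111
Gen 5 (rule 22): 000110100000
Gen 6 (rule 149): 110000111111
Gen 7 (rule 22): 001001000000
Gen 8 (rule 149): 101101111111
Gen 9 (rule 22): 100000000000
Gen 10 (rule 149): 111111111111
Gen 11 (rule 22): 000000000000
Gen 12 (rule 149): 111111111111
Gen 13 (rule 22): 000000000000
Gen 14 (rule 149): 111111111111
Gen 15 (rule 22): 000000000000
Gen 16 (rule 149): 111111111111

Answer: 10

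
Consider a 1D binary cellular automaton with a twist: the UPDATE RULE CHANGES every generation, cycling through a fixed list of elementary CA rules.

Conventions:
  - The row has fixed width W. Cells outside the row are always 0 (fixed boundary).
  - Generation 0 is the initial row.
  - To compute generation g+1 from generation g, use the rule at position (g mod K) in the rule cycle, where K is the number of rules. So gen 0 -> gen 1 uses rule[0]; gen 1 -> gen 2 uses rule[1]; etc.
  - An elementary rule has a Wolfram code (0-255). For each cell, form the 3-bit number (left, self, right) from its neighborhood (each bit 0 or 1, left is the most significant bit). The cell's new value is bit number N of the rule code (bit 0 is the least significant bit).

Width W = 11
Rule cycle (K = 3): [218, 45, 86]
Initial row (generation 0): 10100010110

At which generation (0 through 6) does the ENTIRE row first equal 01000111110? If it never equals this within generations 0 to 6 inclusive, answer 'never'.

Gen 0: 10100010110
Gen 1 (rule 218): 00010100111
Gen 2 (rule 45): 11011100100
Gen 3 (rule 86): 01000111110
Gen 4 (rule 218): 10101111111
Gen 5 (rule 45): 11111000000
Gen 6 (rule 86): 00001100000

Answer: 3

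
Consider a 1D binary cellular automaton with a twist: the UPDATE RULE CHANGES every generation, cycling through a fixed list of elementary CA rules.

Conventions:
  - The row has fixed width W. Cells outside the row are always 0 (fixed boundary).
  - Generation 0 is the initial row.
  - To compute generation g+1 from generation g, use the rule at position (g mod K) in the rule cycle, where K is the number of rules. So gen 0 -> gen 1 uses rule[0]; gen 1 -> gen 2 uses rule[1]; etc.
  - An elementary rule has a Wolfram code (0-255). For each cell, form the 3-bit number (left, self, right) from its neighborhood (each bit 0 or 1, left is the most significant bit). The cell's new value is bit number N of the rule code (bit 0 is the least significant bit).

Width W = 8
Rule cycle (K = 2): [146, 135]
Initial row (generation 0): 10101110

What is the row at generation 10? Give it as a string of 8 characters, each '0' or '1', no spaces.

Answer: 11010111

Derivation:
Gen 0: 10101110
Gen 1 (rule 146): 00000101
Gen 2 (rule 135): 11111101
Gen 3 (rule 146): 01111000
Gen 4 (rule 135): 10110011
Gen 5 (rule 146): 00001100
Gen 6 (rule 135): 11110001
Gen 7 (rule 146): 01101010
Gen 8 (rule 135): 10001010
Gen 9 (rule 146): 01010001
Gen 10 (rule 135): 11010111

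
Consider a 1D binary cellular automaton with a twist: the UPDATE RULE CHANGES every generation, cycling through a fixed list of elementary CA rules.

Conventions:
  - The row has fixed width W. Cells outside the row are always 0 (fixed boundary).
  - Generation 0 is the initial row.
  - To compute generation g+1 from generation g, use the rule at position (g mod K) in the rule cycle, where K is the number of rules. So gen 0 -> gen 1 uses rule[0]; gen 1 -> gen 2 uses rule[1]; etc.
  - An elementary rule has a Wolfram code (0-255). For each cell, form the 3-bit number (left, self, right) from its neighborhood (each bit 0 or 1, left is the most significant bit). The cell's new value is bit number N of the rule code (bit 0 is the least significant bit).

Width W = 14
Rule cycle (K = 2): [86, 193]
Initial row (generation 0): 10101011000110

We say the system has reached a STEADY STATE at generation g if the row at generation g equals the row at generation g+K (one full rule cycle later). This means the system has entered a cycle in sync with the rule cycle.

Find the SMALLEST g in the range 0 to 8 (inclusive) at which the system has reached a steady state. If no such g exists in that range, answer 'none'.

Answer: none

Derivation:
Gen 0: 10101011000110
Gen 1 (rule 86): 10101001101011
Gen 2 (rule 193): 00000000100001
Gen 3 (rule 86): 00000001110011
Gen 4 (rule 193): 11111100110001
Gen 5 (rule 86): 00000111011011
Gen 6 (rule 193): 11110011001001
Gen 7 (rule 86): 00011101111111
Gen 8 (rule 193): 11001100111111
Gen 9 (rule 86): 01110111000001
Gen 10 (rule 193): 00110011011100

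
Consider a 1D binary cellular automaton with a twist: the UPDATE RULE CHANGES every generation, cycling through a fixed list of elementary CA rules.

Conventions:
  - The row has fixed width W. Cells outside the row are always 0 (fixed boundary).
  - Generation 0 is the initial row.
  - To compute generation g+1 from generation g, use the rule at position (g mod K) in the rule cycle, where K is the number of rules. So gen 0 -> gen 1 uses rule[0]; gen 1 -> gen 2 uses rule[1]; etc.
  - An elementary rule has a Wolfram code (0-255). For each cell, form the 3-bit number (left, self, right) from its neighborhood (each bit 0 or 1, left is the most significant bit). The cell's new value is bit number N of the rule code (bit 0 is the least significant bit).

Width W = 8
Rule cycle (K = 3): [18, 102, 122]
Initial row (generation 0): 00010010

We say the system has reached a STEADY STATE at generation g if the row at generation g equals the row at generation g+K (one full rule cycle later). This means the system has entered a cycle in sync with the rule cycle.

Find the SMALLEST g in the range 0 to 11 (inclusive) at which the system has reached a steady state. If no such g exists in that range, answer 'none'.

Answer: 4

Derivation:
Gen 0: 00010010
Gen 1 (rule 18): 00101101
Gen 2 (rule 102): 01110111
Gen 3 (rule 122): 11011101
Gen 4 (rule 18): 00000000
Gen 5 (rule 102): 00000000
Gen 6 (rule 122): 00000000
Gen 7 (rule 18): 00000000
Gen 8 (rule 102): 00000000
Gen 9 (rule 122): 00000000
Gen 10 (rule 18): 00000000
Gen 11 (rule 102): 00000000
Gen 12 (rule 122): 00000000
Gen 13 (rule 18): 00000000
Gen 14 (rule 102): 00000000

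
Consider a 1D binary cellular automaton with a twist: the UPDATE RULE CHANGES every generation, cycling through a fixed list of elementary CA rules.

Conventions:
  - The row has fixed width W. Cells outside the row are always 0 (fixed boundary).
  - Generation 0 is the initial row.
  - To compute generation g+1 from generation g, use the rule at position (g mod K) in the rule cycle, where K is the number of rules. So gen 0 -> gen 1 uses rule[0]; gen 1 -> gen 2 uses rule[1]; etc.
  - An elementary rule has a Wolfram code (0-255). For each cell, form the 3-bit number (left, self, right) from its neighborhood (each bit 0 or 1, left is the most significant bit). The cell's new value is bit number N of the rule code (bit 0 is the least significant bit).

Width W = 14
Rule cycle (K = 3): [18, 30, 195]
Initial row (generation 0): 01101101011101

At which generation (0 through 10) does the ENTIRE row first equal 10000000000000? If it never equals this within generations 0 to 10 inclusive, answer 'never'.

Gen 0: 01101101011101
Gen 1 (rule 18): 10000000000000
Gen 2 (rule 30): 11000000000000
Gen 3 (rule 195): 01011111111111
Gen 4 (rule 18): 10000000000000
Gen 5 (rule 30): 11000000000000
Gen 6 (rule 195): 01011111111111
Gen 7 (rule 18): 10000000000000
Gen 8 (rule 30): 11000000000000
Gen 9 (rule 195): 01011111111111
Gen 10 (rule 18): 10000000000000

Answer: 1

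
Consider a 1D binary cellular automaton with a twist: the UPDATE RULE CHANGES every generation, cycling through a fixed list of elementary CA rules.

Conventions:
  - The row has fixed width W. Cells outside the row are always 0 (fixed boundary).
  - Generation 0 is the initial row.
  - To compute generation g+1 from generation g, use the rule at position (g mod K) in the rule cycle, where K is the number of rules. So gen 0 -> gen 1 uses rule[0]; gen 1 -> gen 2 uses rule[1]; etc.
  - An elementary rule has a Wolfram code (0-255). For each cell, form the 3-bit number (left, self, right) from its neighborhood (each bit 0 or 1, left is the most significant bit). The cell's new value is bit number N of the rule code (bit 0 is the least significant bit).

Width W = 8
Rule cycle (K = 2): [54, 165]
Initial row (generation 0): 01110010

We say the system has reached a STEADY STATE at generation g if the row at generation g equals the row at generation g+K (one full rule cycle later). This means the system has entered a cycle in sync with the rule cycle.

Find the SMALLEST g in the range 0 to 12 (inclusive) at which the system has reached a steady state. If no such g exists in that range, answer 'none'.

Answer: 11

Derivation:
Gen 0: 01110010
Gen 1 (rule 54): 10001111
Gen 2 (rule 165): 10100110
Gen 3 (rule 54): 11111001
Gen 4 (rule 165): 01110001
Gen 5 (rule 54): 10001011
Gen 6 (rule 165): 10101100
Gen 7 (rule 54): 11110010
Gen 8 (rule 165): 01100010
Gen 9 (rule 54): 10010111
Gen 10 (rule 165): 10011010
Gen 11 (rule 54): 11100111
Gen 12 (rule 165): 01000010
Gen 13 (rule 54): 11100111
Gen 14 (rule 165): 01000010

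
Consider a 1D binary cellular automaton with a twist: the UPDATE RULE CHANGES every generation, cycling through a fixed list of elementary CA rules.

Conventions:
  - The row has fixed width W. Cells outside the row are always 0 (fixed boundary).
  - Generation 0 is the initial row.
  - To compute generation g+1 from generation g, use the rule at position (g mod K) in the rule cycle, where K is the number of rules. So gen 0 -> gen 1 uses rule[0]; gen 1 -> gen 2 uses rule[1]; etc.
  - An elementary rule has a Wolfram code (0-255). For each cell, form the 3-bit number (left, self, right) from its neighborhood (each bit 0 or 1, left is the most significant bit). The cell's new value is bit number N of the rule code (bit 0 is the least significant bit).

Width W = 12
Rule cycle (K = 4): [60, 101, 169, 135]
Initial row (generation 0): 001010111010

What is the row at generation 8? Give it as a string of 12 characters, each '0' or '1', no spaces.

Gen 0: 001010111010
Gen 1 (rule 60): 001111100111
Gen 2 (rule 101): 100000100001
Gen 3 (rule 169): 001110001100
Gen 4 (rule 135): 110100110001
Gen 5 (rule 60): 101110101001
Gen 6 (rule 101): 110011111001
Gen 7 (rule 169): 100011110000
Gen 8 (rule 135): 101101100111

Answer: 101101100111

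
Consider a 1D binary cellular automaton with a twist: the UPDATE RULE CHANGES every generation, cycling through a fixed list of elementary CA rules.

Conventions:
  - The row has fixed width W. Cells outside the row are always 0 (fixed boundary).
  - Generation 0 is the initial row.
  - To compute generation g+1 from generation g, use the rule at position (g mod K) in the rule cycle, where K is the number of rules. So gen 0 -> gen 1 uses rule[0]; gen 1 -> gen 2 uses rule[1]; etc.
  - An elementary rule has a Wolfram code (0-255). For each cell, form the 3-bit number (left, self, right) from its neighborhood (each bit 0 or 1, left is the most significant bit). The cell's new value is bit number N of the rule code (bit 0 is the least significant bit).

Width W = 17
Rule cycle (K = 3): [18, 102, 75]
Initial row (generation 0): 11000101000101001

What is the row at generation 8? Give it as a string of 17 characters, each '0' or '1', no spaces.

Gen 0: 11000101000101001
Gen 1 (rule 18): 00101000101000110
Gen 2 (rule 102): 01111001111001010
Gen 3 (rule 75): 11001011001010000
Gen 4 (rule 18): 00110000110001000
Gen 5 (rule 102): 01010001010011000
Gen 6 (rule 75): 10000110000111011
Gen 7 (rule 18): 01001001001000000
Gen 8 (rule 102): 11011011011000000

Answer: 11011011011000000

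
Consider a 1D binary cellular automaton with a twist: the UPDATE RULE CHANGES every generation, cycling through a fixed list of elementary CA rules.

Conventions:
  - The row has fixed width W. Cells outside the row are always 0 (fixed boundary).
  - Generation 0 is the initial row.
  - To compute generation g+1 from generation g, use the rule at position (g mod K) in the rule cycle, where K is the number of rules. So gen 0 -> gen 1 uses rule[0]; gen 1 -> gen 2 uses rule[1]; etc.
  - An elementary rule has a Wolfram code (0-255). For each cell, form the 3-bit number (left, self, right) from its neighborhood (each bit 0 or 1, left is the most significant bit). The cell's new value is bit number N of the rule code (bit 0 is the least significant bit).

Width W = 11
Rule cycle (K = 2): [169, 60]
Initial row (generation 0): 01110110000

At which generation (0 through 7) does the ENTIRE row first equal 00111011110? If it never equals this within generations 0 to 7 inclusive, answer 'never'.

Gen 0: 01110110000
Gen 1 (rule 169): 01101100111
Gen 2 (rule 60): 01011010100
Gen 3 (rule 169): 00110101001
Gen 4 (rule 60): 00101111101
Gen 5 (rule 169): 10011111010
Gen 6 (rule 60): 11010000111
Gen 7 (rule 169): 10100110110

Answer: never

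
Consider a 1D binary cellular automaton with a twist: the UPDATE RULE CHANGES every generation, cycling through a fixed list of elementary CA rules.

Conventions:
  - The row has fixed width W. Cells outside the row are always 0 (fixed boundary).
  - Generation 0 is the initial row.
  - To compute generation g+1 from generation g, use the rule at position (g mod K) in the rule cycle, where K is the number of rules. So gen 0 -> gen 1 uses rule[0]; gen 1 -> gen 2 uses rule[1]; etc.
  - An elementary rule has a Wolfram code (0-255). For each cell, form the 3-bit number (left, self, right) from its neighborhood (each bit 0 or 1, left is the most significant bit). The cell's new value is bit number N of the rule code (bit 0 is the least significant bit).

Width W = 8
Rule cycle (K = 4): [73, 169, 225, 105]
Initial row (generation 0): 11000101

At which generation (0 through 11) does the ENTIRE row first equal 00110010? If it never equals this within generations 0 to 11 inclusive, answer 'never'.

Answer: never

Derivation:
Gen 0: 11000101
Gen 1 (rule 73): 11010000
Gen 2 (rule 169): 10100111
Gen 3 (rule 225): 01000011
Gen 4 (rule 105): 00011011
Gen 5 (rule 73): 11011011
Gen 6 (rule 169): 10110110
Gen 7 (rule 225): 01011010
Gen 8 (rule 105): 00111100
Gen 9 (rule 73): 10100101
Gen 10 (rule 169): 01000010
Gen 11 (rule 225): 00011000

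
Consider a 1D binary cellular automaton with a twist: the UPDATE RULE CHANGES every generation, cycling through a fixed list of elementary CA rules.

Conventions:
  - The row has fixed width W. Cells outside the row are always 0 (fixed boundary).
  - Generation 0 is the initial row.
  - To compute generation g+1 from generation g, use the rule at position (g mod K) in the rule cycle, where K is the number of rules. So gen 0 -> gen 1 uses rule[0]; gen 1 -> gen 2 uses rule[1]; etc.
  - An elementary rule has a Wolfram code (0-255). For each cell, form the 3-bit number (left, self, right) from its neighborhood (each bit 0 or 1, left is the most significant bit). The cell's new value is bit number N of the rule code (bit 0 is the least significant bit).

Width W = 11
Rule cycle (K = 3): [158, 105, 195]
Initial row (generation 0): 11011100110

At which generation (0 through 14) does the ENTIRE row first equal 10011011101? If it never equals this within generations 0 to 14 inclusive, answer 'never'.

Gen 0: 11011100110
Gen 1 (rule 158): 10011011101
Gen 2 (rule 105): 00011110110
Gen 3 (rule 195): 11101110010
Gen 4 (rule 158): 11001101111
Gen 5 (rule 105): 11001111001
Gen 6 (rule 195): 01010111010
Gen 7 (rule 158): 11010110011
Gen 8 (rule 105): 11101110011
Gen 9 (rule 195): 01100110101
Gen 10 (rule 158): 11011100101
Gen 11 (rule 105): 11110100010
Gen 12 (rule 195): 01110001100
Gen 13 (rule 158): 11101011010
Gen 14 (rule 105): 10110111100

Answer: 1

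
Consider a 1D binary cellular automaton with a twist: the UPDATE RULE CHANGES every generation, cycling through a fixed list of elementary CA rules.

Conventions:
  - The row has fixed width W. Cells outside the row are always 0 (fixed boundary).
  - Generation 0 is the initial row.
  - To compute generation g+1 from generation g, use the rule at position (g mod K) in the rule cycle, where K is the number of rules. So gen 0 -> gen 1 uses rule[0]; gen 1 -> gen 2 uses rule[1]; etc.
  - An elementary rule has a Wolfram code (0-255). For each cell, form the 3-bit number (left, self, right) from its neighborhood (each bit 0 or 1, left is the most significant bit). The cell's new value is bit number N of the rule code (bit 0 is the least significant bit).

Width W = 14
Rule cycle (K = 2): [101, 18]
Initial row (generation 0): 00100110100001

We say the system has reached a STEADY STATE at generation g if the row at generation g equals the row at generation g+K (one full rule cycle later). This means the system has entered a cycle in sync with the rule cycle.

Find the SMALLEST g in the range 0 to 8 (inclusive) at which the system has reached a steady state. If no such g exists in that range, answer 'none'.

Gen 0: 00100110100001
Gen 1 (rule 101): 10100011101101
Gen 2 (rule 18): 00010100000000
Gen 3 (rule 101): 11011101111111
Gen 4 (rule 18): 00000000000000
Gen 5 (rule 101): 11111111111111
Gen 6 (rule 18): 00000000000000
Gen 7 (rule 101): 11111111111111
Gen 8 (rule 18): 00000000000000
Gen 9 (rule 101): 11111111111111
Gen 10 (rule 18): 00000000000000

Answer: 4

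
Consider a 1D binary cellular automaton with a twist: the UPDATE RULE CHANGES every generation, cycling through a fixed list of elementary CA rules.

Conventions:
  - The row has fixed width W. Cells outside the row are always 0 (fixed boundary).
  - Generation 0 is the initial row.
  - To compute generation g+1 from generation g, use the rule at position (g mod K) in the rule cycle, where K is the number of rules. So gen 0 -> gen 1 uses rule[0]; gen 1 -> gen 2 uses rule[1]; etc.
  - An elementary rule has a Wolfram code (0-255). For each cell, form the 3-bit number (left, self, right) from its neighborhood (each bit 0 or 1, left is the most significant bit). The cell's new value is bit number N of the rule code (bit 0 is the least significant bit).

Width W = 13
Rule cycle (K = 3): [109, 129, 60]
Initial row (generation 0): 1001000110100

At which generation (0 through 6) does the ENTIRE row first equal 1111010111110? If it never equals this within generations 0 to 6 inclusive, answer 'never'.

Answer: never

Derivation:
Gen 0: 1001000110100
Gen 1 (rule 109): 1001010111101
Gen 2 (rule 129): 0000000011000
Gen 3 (rule 60): 0000000010100
Gen 4 (rule 109): 1111111011101
Gen 5 (rule 129): 0111110001000
Gen 6 (rule 60): 0100001001100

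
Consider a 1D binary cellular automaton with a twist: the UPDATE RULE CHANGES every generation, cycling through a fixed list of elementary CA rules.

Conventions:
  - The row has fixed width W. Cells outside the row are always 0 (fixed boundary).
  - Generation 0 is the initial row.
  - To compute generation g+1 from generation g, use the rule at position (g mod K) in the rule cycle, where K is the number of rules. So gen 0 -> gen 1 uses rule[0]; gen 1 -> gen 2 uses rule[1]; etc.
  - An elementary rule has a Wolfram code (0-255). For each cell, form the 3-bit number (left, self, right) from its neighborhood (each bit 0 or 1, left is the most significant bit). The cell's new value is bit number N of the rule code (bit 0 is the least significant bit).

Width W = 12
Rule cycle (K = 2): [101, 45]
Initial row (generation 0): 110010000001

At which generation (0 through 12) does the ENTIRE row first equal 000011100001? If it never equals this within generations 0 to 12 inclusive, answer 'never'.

Gen 0: 110010000001
Gen 1 (rule 101): 010010111101
Gen 2 (rule 45): 010011100011
Gen 3 (rule 101): 010000101001
Gen 4 (rule 45): 010110111001
Gen 5 (rule 101): 011011001001
Gen 6 (rule 45): 010110001001
Gen 7 (rule 101): 011010101001
Gen 8 (rule 45): 010111111001
Gen 9 (rule 101): 011000001001
Gen 10 (rule 45): 010011101001
Gen 11 (rule 101): 010000111001
Gen 12 (rule 45): 010110100001

Answer: never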